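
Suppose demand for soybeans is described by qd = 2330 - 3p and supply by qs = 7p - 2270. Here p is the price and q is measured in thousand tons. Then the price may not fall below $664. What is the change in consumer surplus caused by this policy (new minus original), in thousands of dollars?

Without the control the market clears where 2330 - 3p = 7p - 2270, i.e. p* = 460 and q* = 950.
Since 664 > 460, the floor is binding.
At p = 664: qd = 2330 - 3·664 = 338 and qs = 7·664 - 2270 = 2378.
Consumer surplus without the control is ½ · (2330/3 - 460) · 950 = 451250/3.
With the floor, consumers buy 338 units at 664, so CS = ½ · (2330/3 - 664) · 338 = 57122/3.
Change in consumer surplus = 57122/3 - 451250/3 = -131376.

-131376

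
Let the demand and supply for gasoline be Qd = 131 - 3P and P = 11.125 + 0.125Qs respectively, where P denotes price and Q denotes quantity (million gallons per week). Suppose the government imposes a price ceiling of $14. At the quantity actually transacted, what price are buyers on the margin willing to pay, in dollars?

Rearranging supply gives Qs = 8P - 89. Without the control the market clears where 131 - 3P = 8P - 89, i.e. P* = 20 and Q* = 71.
Because the ceiling (14) lies below the market-clearing price, it is binding.
At P = 14: Qd = 131 - 3·14 = 89 and Qs = 8·14 - 89 = 23.
Only 23 units reach the market. On the demand curve, the marginal buyer's willingness to pay at Q = 23 is (131 - 23)/3 = 36.

36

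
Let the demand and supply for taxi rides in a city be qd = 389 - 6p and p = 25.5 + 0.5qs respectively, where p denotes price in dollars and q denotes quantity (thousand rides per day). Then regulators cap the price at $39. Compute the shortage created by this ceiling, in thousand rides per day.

128

Rearranging supply gives qs = 2p - 51. Without the control the market clears where 389 - 6p = 2p - 51, i.e. p* = 55 and q* = 59.
Since 39 < 55, the ceiling is binding.
At p = 39: qd = 389 - 6·39 = 155 and qs = 2·39 - 51 = 27.
Shortage = qd - qs = 155 - 27 = 128.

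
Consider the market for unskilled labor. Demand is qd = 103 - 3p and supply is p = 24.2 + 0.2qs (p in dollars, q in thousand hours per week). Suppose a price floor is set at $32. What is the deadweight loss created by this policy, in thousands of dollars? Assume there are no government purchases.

Rearranging supply gives qs = 5p - 121. Equilibrium: 103 - 3p = 5p - 121, so 224 = 8p and p* = 28, q* = 19.
Because the floor (32) lies above the market-clearing price, it is binding.
At p = 32: qd = 103 - 3·32 = 7 and qs = 5·32 - 121 = 39.
Quantity traded falls to 7. At q = 7 the demand price is (103 - 7)/3 = 32 and the supply price is (121 + 7)/5 = 25.6.
Deadweight loss = ½ · (32 - 25.6) · (19 - 7) = ½ · 6.4 · 12 = 38.4.

38.4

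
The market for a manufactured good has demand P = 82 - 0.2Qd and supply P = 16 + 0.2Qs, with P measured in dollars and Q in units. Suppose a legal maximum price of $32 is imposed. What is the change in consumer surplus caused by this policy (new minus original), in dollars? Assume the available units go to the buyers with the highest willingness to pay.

Rearranging demand gives Qd = 410 - 5P; rearranging supply gives Qs = 5P - 80. Without the control the market clears where 410 - 5P = 5P - 80, i.e. P* = 49 and Q* = 165.
Since 32 < 49, the ceiling is binding.
At P = 32: Qd = 410 - 5·32 = 250 and Qs = 5·32 - 80 = 80.
Consumer surplus without the control is ½ · (82 - 49) · 165 = 2722.5.
With the ceiling, 80 units are sold at 32 (assume they go to the highest-value buyers). The demand price at Q = 80 is 66, so CS = ½ · [(82 - 32) + (66 - 32)] · 80 = 3360.
Change in consumer surplus = 3360 - 2722.5 = 637.5.

637.5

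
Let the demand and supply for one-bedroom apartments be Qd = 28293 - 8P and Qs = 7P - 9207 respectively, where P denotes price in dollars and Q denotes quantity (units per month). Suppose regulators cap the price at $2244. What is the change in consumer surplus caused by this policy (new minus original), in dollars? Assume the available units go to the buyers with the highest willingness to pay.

1463552

Equilibrium: 28293 - 8P = 7P - 9207, so 37500 = 15P and P* = 2500, Q* = 8293.
Since 2244 < 2500, the ceiling is binding.
At P = 2244: Qd = 28293 - 8·2244 = 10341 and Qs = 7·2244 - 9207 = 6501.
Consumer surplus without the control is ½ · (3536.625 - 2500) · 8293 = 4298365.5625.
With the ceiling, 6501 units are sold at 2244 (assume they go to the highest-value buyers). The demand price at Q = 6501 is 2724, so CS = ½ · [(3536.625 - 2244) + (2724 - 2244)] · 6501 = 5761917.5625.
Change in consumer surplus = 5761917.5625 - 4298365.5625 = 1463552.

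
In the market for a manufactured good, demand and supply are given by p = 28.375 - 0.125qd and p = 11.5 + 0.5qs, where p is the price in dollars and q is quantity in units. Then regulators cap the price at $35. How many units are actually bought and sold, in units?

Rearranging demand gives qd = 227 - 8p; rearranging supply gives qs = 2p - 23. In a free market, 227 - 8p = 2p - 23 gives the equilibrium p* = 25, q* = 27.
The ceiling of 35 is above the equilibrium price 25, so it is not binding; the market clears at p* = 25, q* = 27.

27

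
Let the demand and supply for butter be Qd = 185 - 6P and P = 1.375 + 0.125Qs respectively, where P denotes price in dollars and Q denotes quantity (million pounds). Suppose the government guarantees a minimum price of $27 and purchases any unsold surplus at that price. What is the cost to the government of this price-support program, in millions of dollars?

Rearranging supply gives Qs = 8P - 11. Setting quantity demanded equal to quantity supplied, 185 - 6P = 8P - 11, gives P* = 14 and Q* = 101.
The floor of 27 is above the equilibrium price 14, so it binds.
At P = 27: Qd = 185 - 6·27 = 23 and Qs = 8·27 - 11 = 205.
Surplus = Qs - Qd = 182.
Government expenditure = surplus × support price = 182 × 27 = 4914.

4914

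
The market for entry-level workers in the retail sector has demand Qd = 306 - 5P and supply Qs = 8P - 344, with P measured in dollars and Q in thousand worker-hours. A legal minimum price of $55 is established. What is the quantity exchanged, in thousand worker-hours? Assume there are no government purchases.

31

Without the control the market clears where 306 - 5P = 8P - 344, i.e. P* = 50 and Q* = 56.
The floor of 55 is above the equilibrium price 50, so it binds.
At P = 55: Qd = 306 - 5·55 = 31 and Qs = 8·55 - 344 = 96.
The quantity actually transacted is the short side, demand: 31.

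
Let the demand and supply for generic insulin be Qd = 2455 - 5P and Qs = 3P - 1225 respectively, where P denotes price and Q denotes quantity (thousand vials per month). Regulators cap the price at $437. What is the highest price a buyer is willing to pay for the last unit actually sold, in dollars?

Setting quantity demanded equal to quantity supplied, 2455 - 5P = 3P - 1225, gives P* = 460 and Q* = 155.
Because the ceiling (437) lies below the market-clearing price, it is binding.
At P = 437: Qd = 2455 - 5·437 = 270 and Qs = 3·437 - 1225 = 86.
Only 86 units reach the market. On the demand curve, the marginal buyer's willingness to pay at Q = 86 is (2455 - 86)/5 = 473.8.

473.8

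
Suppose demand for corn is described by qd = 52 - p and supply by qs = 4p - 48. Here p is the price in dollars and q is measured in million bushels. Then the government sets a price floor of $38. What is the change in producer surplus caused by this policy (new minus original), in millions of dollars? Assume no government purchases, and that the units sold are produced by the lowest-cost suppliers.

211.5

In a free market, 52 - p = 4p - 48 gives the equilibrium p* = 20, q* = 32.
Because the floor (38) lies above the market-clearing price, it is binding.
At p = 38: qd = 52 - 38 = 14 and qs = 4·38 - 48 = 104.
Producer surplus without the control is ½ · (20 - 12) · 32 = 128.
With the floor, 14 units are sold at 38. The supply price at q = 14 is 15.5, so PS = ½ · [(38 - 12) + (38 - 15.5)] · 14 = 339.5.
Change in producer surplus = 339.5 - 128 = 211.5.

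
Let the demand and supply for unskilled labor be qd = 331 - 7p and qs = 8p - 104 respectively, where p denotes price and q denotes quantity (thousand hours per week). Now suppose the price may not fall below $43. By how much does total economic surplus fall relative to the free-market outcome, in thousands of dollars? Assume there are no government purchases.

1286.25

Equilibrium: 331 - 7p = 8p - 104, so 435 = 15p and p* = 29, q* = 128.
Because the floor (43) lies above the market-clearing price, it is binding.
At p = 43: qd = 331 - 7·43 = 30 and qs = 8·43 - 104 = 240.
Quantity traded falls to 30. At q = 30 the demand price is (331 - 30)/7 = 43 and the supply price is (104 + 30)/8 = 16.75.
Deadweight loss = ½ · (43 - 16.75) · (128 - 30) = ½ · 26.25 · 98 = 1286.25.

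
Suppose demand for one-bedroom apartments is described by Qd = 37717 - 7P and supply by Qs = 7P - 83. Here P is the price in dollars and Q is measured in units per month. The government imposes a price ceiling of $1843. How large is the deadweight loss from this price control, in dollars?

In a free market, 37717 - 7P = 7P - 83 gives the equilibrium P* = 2700, Q* = 18817.
The ceiling of 1843 is below the equilibrium price 2700, so it binds.
At P = 1843: Qd = 37717 - 7·1843 = 24816 and Qs = 7·1843 - 83 = 12818.
Quantity traded falls to 12818. At Q = 12818 the demand price is (37717 - 12818)/7 = 3557 and the supply price is (83 + 12818)/7 = 1843.
Deadweight loss = ½ · (3557 - 1843) · (18817 - 12818) = ½ · 1714 · 5999 = 5141143.

5141143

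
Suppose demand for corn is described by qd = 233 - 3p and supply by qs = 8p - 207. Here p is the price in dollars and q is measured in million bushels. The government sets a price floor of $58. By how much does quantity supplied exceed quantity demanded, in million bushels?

In a free market, 233 - 3p = 8p - 207 gives the equilibrium p* = 40, q* = 113.
Since 58 > 40, the floor is binding.
At p = 58: qd = 233 - 3·58 = 59 and qs = 8·58 - 207 = 257.
Surplus = qs - qd = 257 - 59 = 198.

198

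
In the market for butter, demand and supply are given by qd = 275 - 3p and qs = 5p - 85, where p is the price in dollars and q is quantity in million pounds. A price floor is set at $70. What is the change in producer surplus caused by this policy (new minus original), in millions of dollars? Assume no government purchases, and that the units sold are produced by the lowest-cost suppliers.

1062.5

Setting quantity demanded equal to quantity supplied, 275 - 3p = 5p - 85, gives p* = 45 and q* = 140.
Since 70 > 45, the floor is binding.
At p = 70: qd = 275 - 3·70 = 65 and qs = 5·70 - 85 = 265.
Producer surplus without the control is ½ · (45 - 17) · 140 = 1960.
With the floor, 65 units are sold at 70. The supply price at q = 65 is 30, so PS = ½ · [(70 - 17) + (70 - 30)] · 65 = 3022.5.
Change in producer surplus = 3022.5 - 1960 = 1062.5.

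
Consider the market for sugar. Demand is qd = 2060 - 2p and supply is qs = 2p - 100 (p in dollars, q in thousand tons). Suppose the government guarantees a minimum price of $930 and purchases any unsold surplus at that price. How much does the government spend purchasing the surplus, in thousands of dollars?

Equilibrium: 2060 - 2p = 2p - 100, so 2160 = 4p and p* = 540, q* = 980.
Since 930 > 540, the floor is binding.
At p = 930: qd = 2060 - 2·930 = 200 and qs = 2·930 - 100 = 1760.
Surplus = qs - qd = 1560.
Government expenditure = surplus × support price = 1560 × 930 = 1450800.

1450800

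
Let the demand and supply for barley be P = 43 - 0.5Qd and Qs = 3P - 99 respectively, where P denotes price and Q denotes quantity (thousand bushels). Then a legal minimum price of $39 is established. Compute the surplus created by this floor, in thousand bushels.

Rearranging demand gives Qd = 86 - 2P. Setting quantity demanded equal to quantity supplied, 86 - 2P = 3P - 99, gives P* = 37 and Q* = 12.
Since 39 > 37, the floor is binding.
At P = 39: Qd = 86 - 2·39 = 8 and Qs = 3·39 - 99 = 18.
Surplus = Qs - Qd = 18 - 8 = 10.

10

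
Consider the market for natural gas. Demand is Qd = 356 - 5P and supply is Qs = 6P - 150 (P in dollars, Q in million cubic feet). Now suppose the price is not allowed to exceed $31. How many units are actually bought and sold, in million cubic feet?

36

Equilibrium: 356 - 5P = 6P - 150, so 506 = 11P and P* = 46, Q* = 126.
The ceiling of 31 is below the equilibrium price 46, so it binds.
At P = 31: Qd = 356 - 5·31 = 201 and Qs = 6·31 - 150 = 36.
The quantity actually transacted is the short side, supply: 36.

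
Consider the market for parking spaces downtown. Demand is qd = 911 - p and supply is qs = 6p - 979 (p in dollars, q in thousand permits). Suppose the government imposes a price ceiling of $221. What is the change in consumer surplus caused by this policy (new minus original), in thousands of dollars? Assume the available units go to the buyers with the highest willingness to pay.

In a free market, 911 - p = 6p - 979 gives the equilibrium p* = 270, q* = 641.
Because the ceiling (221) lies below the market-clearing price, it is binding.
At p = 221: qd = 911 - 221 = 690 and qs = 6·221 - 979 = 347.
Consumer surplus without the control is ½ · (911 - 270) · 641 = 205440.5.
With the ceiling, 347 units are sold at 221 (assume they go to the highest-value buyers). The demand price at q = 347 is 564, so CS = ½ · [(911 - 221) + (564 - 221)] · 347 = 179225.5.
Change in consumer surplus = 179225.5 - 205440.5 = -26215.

-26215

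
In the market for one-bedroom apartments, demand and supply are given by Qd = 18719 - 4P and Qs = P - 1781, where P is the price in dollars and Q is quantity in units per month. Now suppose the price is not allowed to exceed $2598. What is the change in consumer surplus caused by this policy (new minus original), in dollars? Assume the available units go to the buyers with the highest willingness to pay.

Equilibrium: 18719 - 4P = P - 1781, so 20500 = 5P and P* = 4100, Q* = 2319.
Since 2598 < 4100, the ceiling is binding.
At P = 2598: Qd = 18719 - 4·2598 = 8327 and Qs = 2598 - 1781 = 817.
Consumer surplus without the control is ½ · (4679.75 - 4100) · 2319 = 672220.125.
With the ceiling, 817 units are sold at 2598 (assume they go to the highest-value buyers). The demand price at Q = 817 is 4475.5, so CS = ½ · [(4679.75 - 2598) + (4475.5 - 2598)] · 817 = 1617353.625.
Change in consumer surplus = 1617353.625 - 672220.125 = 945133.5.

945133.5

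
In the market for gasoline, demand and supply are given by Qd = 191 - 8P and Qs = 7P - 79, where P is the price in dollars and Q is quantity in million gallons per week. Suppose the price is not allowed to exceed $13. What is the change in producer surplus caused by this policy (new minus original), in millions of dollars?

-147.5

In a free market, 191 - 8P = 7P - 79 gives the equilibrium P* = 18, Q* = 47.
The ceiling of 13 is below the equilibrium price 18, so it binds.
At P = 13: Qd = 191 - 8·13 = 87 and Qs = 7·13 - 79 = 12.
Producer surplus without the control is ½ · (18 - 79/7) · 47 = 2209/14.
With the ceiling, producers sell 12 units at 13, so PS = ½ · (13 - 79/7) · 12 = 72/7.
Change in producer surplus = 72/7 - 2209/14 = -147.5.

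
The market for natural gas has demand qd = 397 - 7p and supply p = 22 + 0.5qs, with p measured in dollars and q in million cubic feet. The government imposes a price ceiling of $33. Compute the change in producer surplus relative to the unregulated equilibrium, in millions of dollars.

-608

Rearranging supply gives qs = 2p - 44. Without the control the market clears where 397 - 7p = 2p - 44, i.e. p* = 49 and q* = 54.
Because the ceiling (33) lies below the market-clearing price, it is binding.
At p = 33: qd = 397 - 7·33 = 166 and qs = 2·33 - 44 = 22.
Producer surplus without the control is ½ · (49 - 22) · 54 = 729.
With the ceiling, producers sell 22 units at 33, so PS = ½ · (33 - 22) · 22 = 121.
Change in producer surplus = 121 - 729 = -608.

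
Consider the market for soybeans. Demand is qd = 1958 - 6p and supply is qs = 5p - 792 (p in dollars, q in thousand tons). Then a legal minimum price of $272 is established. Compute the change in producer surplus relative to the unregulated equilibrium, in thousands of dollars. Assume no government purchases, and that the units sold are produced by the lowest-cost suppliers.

Equilibrium: 1958 - 6p = 5p - 792, so 2750 = 11p and p* = 250, q* = 458.
The floor of 272 is above the equilibrium price 250, so it binds.
At p = 272: qd = 1958 - 6·272 = 326 and qs = 5·272 - 792 = 568.
Producer surplus without the control is ½ · (250 - 158.4) · 458 = 20976.4.
With the floor, 326 units are sold at 272. The supply price at q = 326 is 223.6, so PS = ½ · [(272 - 158.4) + (272 - 223.6)] · 326 = 26406.
Change in producer surplus = 26406 - 20976.4 = 5429.6.

5429.6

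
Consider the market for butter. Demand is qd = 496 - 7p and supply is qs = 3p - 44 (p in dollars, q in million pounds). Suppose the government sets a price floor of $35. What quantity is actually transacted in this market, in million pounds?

Without the control the market clears where 496 - 7p = 3p - 44, i.e. p* = 54 and q* = 118.
Since 35 is below p* = 54, the floor does not bind and the free-market outcome prevails.

118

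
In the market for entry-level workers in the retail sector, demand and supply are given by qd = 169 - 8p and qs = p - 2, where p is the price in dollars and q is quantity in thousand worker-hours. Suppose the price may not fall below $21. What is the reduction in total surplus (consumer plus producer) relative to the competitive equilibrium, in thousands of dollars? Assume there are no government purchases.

Equilibrium: 169 - 8p = p - 2, so 171 = 9p and p* = 19, q* = 17.
The floor of 21 is above the equilibrium price 19, so it binds.
At p = 21: qd = 169 - 8·21 = 1 and qs = 21 - 2 = 19.
Quantity traded falls to 1. At q = 1 the demand price is (169 - 1)/8 = 21 and the supply price is 2 + 1 = 3.
Deadweight loss = ½ · (21 - 3) · (17 - 1) = ½ · 18 · 16 = 144.

144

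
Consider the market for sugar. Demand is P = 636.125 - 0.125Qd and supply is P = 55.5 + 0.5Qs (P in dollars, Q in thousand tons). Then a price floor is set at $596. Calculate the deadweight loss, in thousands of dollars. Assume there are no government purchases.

Rearranging demand gives Qd = 5089 - 8P; rearranging supply gives Qs = 2P - 111. In a free market, 5089 - 8P = 2P - 111 gives the equilibrium P* = 520, Q* = 929.
Because the floor (596) lies above the market-clearing price, it is binding.
At P = 596: Qd = 5089 - 8·596 = 321 and Qs = 2·596 - 111 = 1081.
Quantity traded falls to 321. At Q = 321 the demand price is (5089 - 321)/8 = 596 and the supply price is (111 + 321)/2 = 216.
Deadweight loss = ½ · (596 - 216) · (929 - 321) = ½ · 380 · 608 = 115520.

115520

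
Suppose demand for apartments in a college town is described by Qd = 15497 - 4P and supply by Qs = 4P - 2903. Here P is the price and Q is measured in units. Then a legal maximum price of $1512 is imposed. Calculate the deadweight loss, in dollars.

2483776

Equilibrium: 15497 - 4P = 4P - 2903, so 18400 = 8P and P* = 2300, Q* = 6297.
Because the ceiling (1512) lies below the market-clearing price, it is binding.
At P = 1512: Qd = 15497 - 4·1512 = 9449 and Qs = 4·1512 - 2903 = 3145.
Quantity traded falls to 3145. At Q = 3145 the demand price is (15497 - 3145)/4 = 3088 and the supply price is (2903 + 3145)/4 = 1512.
Deadweight loss = ½ · (3088 - 1512) · (6297 - 3145) = ½ · 1576 · 3152 = 2483776.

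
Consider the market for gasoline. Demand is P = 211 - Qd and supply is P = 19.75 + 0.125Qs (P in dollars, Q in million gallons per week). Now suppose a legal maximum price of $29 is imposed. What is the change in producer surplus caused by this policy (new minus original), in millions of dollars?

-1464

Rearranging demand gives Qd = 211 - P; rearranging supply gives Qs = 8P - 158. In a free market, 211 - P = 8P - 158 gives the equilibrium P* = 41, Q* = 170.
Because the ceiling (29) lies below the market-clearing price, it is binding.
At P = 29: Qd = 211 - 29 = 182 and Qs = 8·29 - 158 = 74.
Producer surplus without the control is ½ · (41 - 19.75) · 170 = 1806.25.
With the ceiling, producers sell 74 units at 29, so PS = ½ · (29 - 19.75) · 74 = 342.25.
Change in producer surplus = 342.25 - 1806.25 = -1464.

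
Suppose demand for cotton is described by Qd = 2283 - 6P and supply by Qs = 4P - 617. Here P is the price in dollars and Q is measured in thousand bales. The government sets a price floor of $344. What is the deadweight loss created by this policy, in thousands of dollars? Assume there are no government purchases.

21870

Equilibrium: 2283 - 6P = 4P - 617, so 2900 = 10P and P* = 290, Q* = 543.
Since 344 > 290, the floor is binding.
At P = 344: Qd = 2283 - 6·344 = 219 and Qs = 4·344 - 617 = 759.
Quantity traded falls to 219. At Q = 219 the demand price is (2283 - 219)/6 = 344 and the supply price is (617 + 219)/4 = 209.
Deadweight loss = ½ · (344 - 209) · (543 - 219) = ½ · 135 · 324 = 21870.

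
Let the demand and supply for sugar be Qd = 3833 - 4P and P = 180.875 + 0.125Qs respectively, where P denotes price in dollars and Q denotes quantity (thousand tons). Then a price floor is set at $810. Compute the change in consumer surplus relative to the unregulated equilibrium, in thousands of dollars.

-493210

Rearranging supply gives Qs = 8P - 1447. In a free market, 3833 - 4P = 8P - 1447 gives the equilibrium P* = 440, Q* = 2073.
Because the floor (810) lies above the market-clearing price, it is binding.
At P = 810: Qd = 3833 - 4·810 = 593 and Qs = 8·810 - 1447 = 5033.
Consumer surplus without the control is ½ · (958.25 - 440) · 2073 = 537166.125.
With the floor, consumers buy 593 units at 810, so CS = ½ · (958.25 - 810) · 593 = 43956.125.
Change in consumer surplus = 43956.125 - 537166.125 = -493210.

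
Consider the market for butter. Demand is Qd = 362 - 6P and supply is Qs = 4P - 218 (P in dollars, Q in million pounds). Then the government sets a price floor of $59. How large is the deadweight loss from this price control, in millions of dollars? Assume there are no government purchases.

7.5

In a free market, 362 - 6P = 4P - 218 gives the equilibrium P* = 58, Q* = 14.
Since 59 > 58, the floor is binding.
At P = 59: Qd = 362 - 6·59 = 8 and Qs = 4·59 - 218 = 18.
Quantity traded falls to 8. At Q = 8 the demand price is (362 - 8)/6 = 59 and the supply price is (218 + 8)/4 = 56.5.
Deadweight loss = ½ · (59 - 56.5) · (14 - 8) = ½ · 2.5 · 6 = 7.5.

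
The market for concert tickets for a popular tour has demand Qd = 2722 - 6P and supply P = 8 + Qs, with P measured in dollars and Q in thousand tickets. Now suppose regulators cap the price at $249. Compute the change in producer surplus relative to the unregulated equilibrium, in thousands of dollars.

-43921.5

Rearranging supply gives Qs = P - 8. Setting quantity demanded equal to quantity supplied, 2722 - 6P = P - 8, gives P* = 390 and Q* = 382.
Because the ceiling (249) lies below the market-clearing price, it is binding.
At P = 249: Qd = 2722 - 6·249 = 1228 and Qs = 249 - 8 = 241.
Producer surplus without the control is ½ · (390 - 8) · 382 = 72962.
With the ceiling, producers sell 241 units at 249, so PS = ½ · (249 - 8) · 241 = 29040.5.
Change in producer surplus = 29040.5 - 72962 = -43921.5.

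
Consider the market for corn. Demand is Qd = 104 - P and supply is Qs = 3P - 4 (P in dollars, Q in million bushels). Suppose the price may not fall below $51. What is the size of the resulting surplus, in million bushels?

In a free market, 104 - P = 3P - 4 gives the equilibrium P* = 27, Q* = 77.
Since 51 > 27, the floor is binding.
At P = 51: Qd = 104 - 51 = 53 and Qs = 3·51 - 4 = 149.
Surplus = Qs - Qd = 149 - 53 = 96.

96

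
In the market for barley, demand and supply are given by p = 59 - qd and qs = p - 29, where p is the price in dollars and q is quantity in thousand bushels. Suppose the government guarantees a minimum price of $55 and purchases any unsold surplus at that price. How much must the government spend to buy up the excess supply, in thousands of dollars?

Rearranging demand gives qd = 59 - p. Setting quantity demanded equal to quantity supplied, 59 - p = p - 29, gives p* = 44 and q* = 15.
The floor of 55 is above the equilibrium price 44, so it binds.
At p = 55: qd = 59 - 55 = 4 and qs = 55 - 29 = 26.
Surplus = qs - qd = 22.
Government expenditure = surplus × support price = 22 × 55 = 1210.

1210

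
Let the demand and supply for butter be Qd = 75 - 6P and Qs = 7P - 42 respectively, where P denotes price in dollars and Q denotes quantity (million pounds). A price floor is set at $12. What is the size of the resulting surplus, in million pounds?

Equilibrium: 75 - 6P = 7P - 42, so 117 = 13P and P* = 9, Q* = 21.
The floor of 12 is above the equilibrium price 9, so it binds.
At P = 12: Qd = 75 - 6·12 = 3 and Qs = 7·12 - 42 = 42.
Surplus = Qs - Qd = 42 - 3 = 39.

39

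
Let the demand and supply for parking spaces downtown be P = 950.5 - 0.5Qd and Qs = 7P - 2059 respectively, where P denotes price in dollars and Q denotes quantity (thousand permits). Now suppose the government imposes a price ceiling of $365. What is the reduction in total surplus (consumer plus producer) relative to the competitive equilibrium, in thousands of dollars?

Rearranging demand gives Qd = 1901 - 2P. Without the control the market clears where 1901 - 2P = 7P - 2059, i.e. P* = 440 and Q* = 1021.
The ceiling of 365 is below the equilibrium price 440, so it binds.
At P = 365: Qd = 1901 - 2·365 = 1171 and Qs = 7·365 - 2059 = 496.
Quantity traded falls to 496. At Q = 496 the demand price is (1901 - 496)/2 = 702.5 and the supply price is (2059 + 496)/7 = 365.
Deadweight loss = ½ · (702.5 - 365) · (1021 - 496) = ½ · 337.5 · 525 = 88593.75.

88593.75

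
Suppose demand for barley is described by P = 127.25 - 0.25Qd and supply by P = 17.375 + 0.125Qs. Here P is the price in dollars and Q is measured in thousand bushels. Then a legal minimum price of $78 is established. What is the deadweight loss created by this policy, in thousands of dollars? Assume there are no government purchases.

1728

Rearranging demand gives Qd = 509 - 4P; rearranging supply gives Qs = 8P - 139. Setting quantity demanded equal to quantity supplied, 509 - 4P = 8P - 139, gives P* = 54 and Q* = 293.
Because the floor (78) lies above the market-clearing price, it is binding.
At P = 78: Qd = 509 - 4·78 = 197 and Qs = 8·78 - 139 = 485.
Quantity traded falls to 197. At Q = 197 the demand price is (509 - 197)/4 = 78 and the supply price is (139 + 197)/8 = 42.
Deadweight loss = ½ · (78 - 42) · (293 - 197) = ½ · 36 · 96 = 1728.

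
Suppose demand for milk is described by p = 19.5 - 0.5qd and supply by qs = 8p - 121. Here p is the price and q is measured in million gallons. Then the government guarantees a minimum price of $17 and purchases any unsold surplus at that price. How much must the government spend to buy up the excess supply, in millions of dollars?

Rearranging demand gives qd = 39 - 2p. Equilibrium: 39 - 2p = 8p - 121, so 160 = 10p and p* = 16, q* = 7.
Since 17 > 16, the floor is binding.
At p = 17: qd = 39 - 2·17 = 5 and qs = 8·17 - 121 = 15.
Surplus = qs - qd = 10.
Government expenditure = surplus × support price = 10 × 17 = 170.

170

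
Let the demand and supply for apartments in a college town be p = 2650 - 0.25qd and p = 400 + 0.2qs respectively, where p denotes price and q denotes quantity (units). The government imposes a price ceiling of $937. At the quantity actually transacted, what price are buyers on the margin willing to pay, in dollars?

1978.75

Rearranging demand gives qd = 10600 - 4p; rearranging supply gives qs = 5p - 2000. In a free market, 10600 - 4p = 5p - 2000 gives the equilibrium p* = 1400, q* = 5000.
The ceiling of 937 is below the equilibrium price 1400, so it binds.
At p = 937: qd = 10600 - 4·937 = 6852 and qs = 5·937 - 2000 = 2685.
Only 2685 units reach the market. On the demand curve, the marginal buyer's willingness to pay at q = 2685 is (10600 - 2685)/4 = 1978.75.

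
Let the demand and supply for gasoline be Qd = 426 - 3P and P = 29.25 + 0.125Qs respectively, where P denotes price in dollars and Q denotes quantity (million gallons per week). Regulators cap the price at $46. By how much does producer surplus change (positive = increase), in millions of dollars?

-2660

Rearranging supply gives Qs = 8P - 234. In a free market, 426 - 3P = 8P - 234 gives the equilibrium P* = 60, Q* = 246.
Since 46 < 60, the ceiling is binding.
At P = 46: Qd = 426 - 3·46 = 288 and Qs = 8·46 - 234 = 134.
Producer surplus without the control is ½ · (60 - 29.25) · 246 = 3782.25.
With the ceiling, producers sell 134 units at 46, so PS = ½ · (46 - 29.25) · 134 = 1122.25.
Change in producer surplus = 1122.25 - 3782.25 = -2660.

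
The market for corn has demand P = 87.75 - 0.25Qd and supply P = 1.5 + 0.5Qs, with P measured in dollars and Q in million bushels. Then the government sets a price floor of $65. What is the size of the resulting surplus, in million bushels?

Rearranging demand gives Qd = 351 - 4P; rearranging supply gives Qs = 2P - 3. Setting quantity demanded equal to quantity supplied, 351 - 4P = 2P - 3, gives P* = 59 and Q* = 115.
The floor of 65 is above the equilibrium price 59, so it binds.
At P = 65: Qd = 351 - 4·65 = 91 and Qs = 2·65 - 3 = 127.
Surplus = Qs - Qd = 127 - 91 = 36.

36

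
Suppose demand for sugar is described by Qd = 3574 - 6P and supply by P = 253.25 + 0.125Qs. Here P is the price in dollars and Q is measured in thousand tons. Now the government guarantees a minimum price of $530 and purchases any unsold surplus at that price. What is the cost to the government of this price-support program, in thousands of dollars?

Rearranging supply gives Qs = 8P - 2026. Equilibrium: 3574 - 6P = 8P - 2026, so 5600 = 14P and P* = 400, Q* = 1174.
The floor of 530 is above the equilibrium price 400, so it binds.
At P = 530: Qd = 3574 - 6·530 = 394 and Qs = 8·530 - 2026 = 2214.
Surplus = Qs - Qd = 1820.
Government expenditure = surplus × support price = 1820 × 530 = 964600.

964600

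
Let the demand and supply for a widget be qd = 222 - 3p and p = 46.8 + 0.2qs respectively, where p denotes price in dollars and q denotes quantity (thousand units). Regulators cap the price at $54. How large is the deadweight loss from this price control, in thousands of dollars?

60

Rearranging supply gives qs = 5p - 234. Without the control the market clears where 222 - 3p = 5p - 234, i.e. p* = 57 and q* = 51.
Since 54 < 57, the ceiling is binding.
At p = 54: qd = 222 - 3·54 = 60 and qs = 5·54 - 234 = 36.
Quantity traded falls to 36. At q = 36 the demand price is (222 - 36)/3 = 62 and the supply price is (234 + 36)/5 = 54.
Deadweight loss = ½ · (62 - 54) · (51 - 36) = ½ · 8 · 15 = 60.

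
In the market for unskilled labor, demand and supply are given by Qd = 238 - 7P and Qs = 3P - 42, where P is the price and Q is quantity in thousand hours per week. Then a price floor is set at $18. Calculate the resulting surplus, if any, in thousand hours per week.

In a free market, 238 - 7P = 3P - 42 gives the equilibrium P* = 28, Q* = 42.
Since 18 is below P* = 28, the floor does not bind and the free-market outcome prevails.
Since the control does not bind, there is no surplus.

0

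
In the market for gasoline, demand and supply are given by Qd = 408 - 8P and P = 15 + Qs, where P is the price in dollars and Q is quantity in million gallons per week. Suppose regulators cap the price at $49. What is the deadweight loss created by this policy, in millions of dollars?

Rearranging supply gives Qs = P - 15. Equilibrium: 408 - 8P = P - 15, so 423 = 9P and P* = 47, Q* = 32.
The ceiling of 49 is above the equilibrium price 47, so it is not binding; the market clears at P* = 47, Q* = 32.
Since the control does not bind, no trades are prevented and deadweight loss is zero.

0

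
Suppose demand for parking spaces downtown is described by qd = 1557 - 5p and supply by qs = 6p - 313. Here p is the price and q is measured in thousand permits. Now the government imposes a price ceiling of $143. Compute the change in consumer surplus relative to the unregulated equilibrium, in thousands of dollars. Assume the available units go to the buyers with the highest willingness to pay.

12090.6

Without the control the market clears where 1557 - 5p = 6p - 313, i.e. p* = 170 and q* = 707.
The ceiling of 143 is below the equilibrium price 170, so it binds.
At p = 143: qd = 1557 - 5·143 = 842 and qs = 6·143 - 313 = 545.
Consumer surplus without the control is ½ · (311.4 - 170) · 707 = 49984.9.
With the ceiling, 545 units are sold at 143 (assume they go to the highest-value buyers). The demand price at q = 545 is 202.4, so CS = ½ · [(311.4 - 143) + (202.4 - 143)] · 545 = 62075.5.
Change in consumer surplus = 62075.5 - 49984.9 = 12090.6.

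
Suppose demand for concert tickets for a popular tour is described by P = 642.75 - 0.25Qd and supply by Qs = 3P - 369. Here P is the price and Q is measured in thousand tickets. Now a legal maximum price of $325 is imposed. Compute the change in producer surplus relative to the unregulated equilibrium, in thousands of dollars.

Rearranging demand gives Qd = 2571 - 4P. Without the control the market clears where 2571 - 4P = 3P - 369, i.e. P* = 420 and Q* = 891.
The ceiling of 325 is below the equilibrium price 420, so it binds.
At P = 325: Qd = 2571 - 4·325 = 1271 and Qs = 3·325 - 369 = 606.
Producer surplus without the control is ½ · (420 - 123) · 891 = 132313.5.
With the ceiling, producers sell 606 units at 325, so PS = ½ · (325 - 123) · 606 = 61206.
Change in producer surplus = 61206 - 132313.5 = -71107.5.

-71107.5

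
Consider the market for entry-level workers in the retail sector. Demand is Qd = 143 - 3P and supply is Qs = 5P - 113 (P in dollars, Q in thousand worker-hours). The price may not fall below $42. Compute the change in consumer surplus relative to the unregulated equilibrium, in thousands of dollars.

Without the control the market clears where 143 - 3P = 5P - 113, i.e. P* = 32 and Q* = 47.
Since 42 > 32, the floor is binding.
At P = 42: Qd = 143 - 3·42 = 17 and Qs = 5·42 - 113 = 97.
Consumer surplus without the control is ½ · (143/3 - 32) · 47 = 2209/6.
With the floor, consumers buy 17 units at 42, so CS = ½ · (143/3 - 42) · 17 = 289/6.
Change in consumer surplus = 289/6 - 2209/6 = -320.

-320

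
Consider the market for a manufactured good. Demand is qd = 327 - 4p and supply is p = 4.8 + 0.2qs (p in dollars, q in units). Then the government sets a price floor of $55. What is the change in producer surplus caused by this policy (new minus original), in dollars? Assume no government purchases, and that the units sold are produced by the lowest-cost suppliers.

1302.4

Rearranging supply gives qs = 5p - 24. Equilibrium: 327 - 4p = 5p - 24, so 351 = 9p and p* = 39, q* = 171.
The floor of 55 is above the equilibrium price 39, so it binds.
At p = 55: qd = 327 - 4·55 = 107 and qs = 5·55 - 24 = 251.
Producer surplus without the control is ½ · (39 - 4.8) · 171 = 2924.1.
With the floor, 107 units are sold at 55. The supply price at q = 107 is 26.2, so PS = ½ · [(55 - 4.8) + (55 - 26.2)] · 107 = 4226.5.
Change in producer surplus = 4226.5 - 2924.1 = 1302.4.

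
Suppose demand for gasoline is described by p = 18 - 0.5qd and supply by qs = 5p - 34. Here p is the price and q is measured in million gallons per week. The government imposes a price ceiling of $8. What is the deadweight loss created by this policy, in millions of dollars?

35

Rearranging demand gives qd = 36 - 2p. Without the control the market clears where 36 - 2p = 5p - 34, i.e. p* = 10 and q* = 16.
Because the ceiling (8) lies below the market-clearing price, it is binding.
At p = 8: qd = 36 - 2·8 = 20 and qs = 5·8 - 34 = 6.
Quantity traded falls to 6. At q = 6 the demand price is (36 - 6)/2 = 15 and the supply price is (34 + 6)/5 = 8.
Deadweight loss = ½ · (15 - 8) · (16 - 6) = ½ · 7 · 10 = 35.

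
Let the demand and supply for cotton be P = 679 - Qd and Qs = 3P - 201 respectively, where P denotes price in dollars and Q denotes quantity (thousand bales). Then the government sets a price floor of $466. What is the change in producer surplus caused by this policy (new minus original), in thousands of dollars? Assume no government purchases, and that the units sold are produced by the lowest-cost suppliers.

42312

Rearranging demand gives Qd = 679 - P. In a free market, 679 - P = 3P - 201 gives the equilibrium P* = 220, Q* = 459.
Because the floor (466) lies above the market-clearing price, it is binding.
At P = 466: Qd = 679 - 466 = 213 and Qs = 3·466 - 201 = 1197.
Producer surplus without the control is ½ · (220 - 67) · 459 = 35113.5.
With the floor, 213 units are sold at 466. The supply price at Q = 213 is 138, so PS = ½ · [(466 - 67) + (466 - 138)] · 213 = 77425.5.
Change in producer surplus = 77425.5 - 35113.5 = 42312.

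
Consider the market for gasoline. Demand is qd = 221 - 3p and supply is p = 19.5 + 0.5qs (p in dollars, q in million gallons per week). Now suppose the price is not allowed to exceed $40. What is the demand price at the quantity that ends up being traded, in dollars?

60

Rearranging supply gives qs = 2p - 39. Setting quantity demanded equal to quantity supplied, 221 - 3p = 2p - 39, gives p* = 52 and q* = 65.
Since 40 < 52, the ceiling is binding.
At p = 40: qd = 221 - 3·40 = 101 and qs = 2·40 - 39 = 41.
Only 41 units reach the market. On the demand curve, the marginal buyer's willingness to pay at q = 41 is (221 - 41)/3 = 60.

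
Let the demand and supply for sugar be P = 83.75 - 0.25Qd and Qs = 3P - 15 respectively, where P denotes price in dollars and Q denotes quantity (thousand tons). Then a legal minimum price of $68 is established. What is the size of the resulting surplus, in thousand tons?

126

Rearranging demand gives Qd = 335 - 4P. Equilibrium: 335 - 4P = 3P - 15, so 350 = 7P and P* = 50, Q* = 135.
The floor of 68 is above the equilibrium price 50, so it binds.
At P = 68: Qd = 335 - 4·68 = 63 and Qs = 3·68 - 15 = 189.
Surplus = Qs - Qd = 189 - 63 = 126.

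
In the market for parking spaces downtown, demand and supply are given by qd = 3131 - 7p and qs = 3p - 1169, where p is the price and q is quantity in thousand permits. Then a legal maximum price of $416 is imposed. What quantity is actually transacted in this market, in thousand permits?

79

Setting quantity demanded equal to quantity supplied, 3131 - 7p = 3p - 1169, gives p* = 430 and q* = 121.
The ceiling of 416 is below the equilibrium price 430, so it binds.
At p = 416: qd = 3131 - 7·416 = 219 and qs = 3·416 - 1169 = 79.
The quantity actually transacted is the short side, supply: 79.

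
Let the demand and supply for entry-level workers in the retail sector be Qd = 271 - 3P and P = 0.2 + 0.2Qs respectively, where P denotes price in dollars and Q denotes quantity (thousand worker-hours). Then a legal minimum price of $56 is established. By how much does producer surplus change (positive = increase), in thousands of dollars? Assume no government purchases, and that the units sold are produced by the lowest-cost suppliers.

Rearranging supply gives Qs = 5P - 1. In a free market, 271 - 3P = 5P - 1 gives the equilibrium P* = 34, Q* = 169.
Since 56 > 34, the floor is binding.
At P = 56: Qd = 271 - 3·56 = 103 and Qs = 5·56 - 1 = 279.
Producer surplus without the control is ½ · (34 - 0.2) · 169 = 2856.1.
With the floor, 103 units are sold at 56. The supply price at Q = 103 is 20.8, so PS = ½ · [(56 - 0.2) + (56 - 20.8)] · 103 = 4686.5.
Change in producer surplus = 4686.5 - 2856.1 = 1830.4.

1830.4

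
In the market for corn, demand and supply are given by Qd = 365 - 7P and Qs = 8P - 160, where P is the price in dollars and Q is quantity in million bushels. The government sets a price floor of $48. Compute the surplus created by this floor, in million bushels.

195

Without the control the market clears where 365 - 7P = 8P - 160, i.e. P* = 35 and Q* = 120.
The floor of 48 is above the equilibrium price 35, so it binds.
At P = 48: Qd = 365 - 7·48 = 29 and Qs = 8·48 - 160 = 224.
Surplus = Qs - Qd = 224 - 29 = 195.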